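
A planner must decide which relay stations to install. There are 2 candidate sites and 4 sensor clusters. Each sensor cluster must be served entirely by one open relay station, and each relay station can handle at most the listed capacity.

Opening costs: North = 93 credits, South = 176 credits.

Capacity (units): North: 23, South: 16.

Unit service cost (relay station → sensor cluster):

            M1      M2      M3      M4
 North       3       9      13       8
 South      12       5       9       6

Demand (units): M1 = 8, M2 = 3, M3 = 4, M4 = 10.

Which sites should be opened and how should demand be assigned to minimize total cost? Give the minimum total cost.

Open {North, South}: M1→North 3·8=24, M2→North 9·3=27, M3→South 9·4=36, M4→South 6·10=60.
Loads: North carries 11/23, South carries 14/16. Service 147; fixed 269; total 416.
Next best feasible plan costs 420.

Minimum total cost: 416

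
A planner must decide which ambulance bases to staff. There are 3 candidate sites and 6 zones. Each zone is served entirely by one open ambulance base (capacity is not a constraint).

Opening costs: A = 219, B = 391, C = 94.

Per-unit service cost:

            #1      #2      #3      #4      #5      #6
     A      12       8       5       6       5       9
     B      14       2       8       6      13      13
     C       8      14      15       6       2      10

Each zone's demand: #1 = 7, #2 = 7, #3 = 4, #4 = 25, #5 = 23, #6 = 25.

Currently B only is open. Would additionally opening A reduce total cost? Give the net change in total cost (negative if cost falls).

Current service cost with {B}: 918.
Adding A: each zone re-picks its cheapest; new service cost 608, saving 310.
Extra fixed cost: 219. Net change = 219 − 310 = -91.
(Totals: 1309 → 1218.)

Yes — net change −91 (cost falls by 91).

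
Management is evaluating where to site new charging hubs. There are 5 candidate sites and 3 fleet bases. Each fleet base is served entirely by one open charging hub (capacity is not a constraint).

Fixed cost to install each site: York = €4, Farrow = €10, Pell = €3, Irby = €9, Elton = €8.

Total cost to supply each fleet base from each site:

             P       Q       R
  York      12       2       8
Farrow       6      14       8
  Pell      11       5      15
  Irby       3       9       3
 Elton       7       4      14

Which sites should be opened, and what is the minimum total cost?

For any fixed open set, each fleet base goes to its cheapest open site; total = fixed + service.
{York, Irby}: P→Irby 3, Q→York 2, R→Irby 3. Service 8; fixed 13; total 21.
{Pell, Irby}: P→Irby 3, Q→Pell 5, R→Irby 3. Service 11; fixed 12; total 23.
{York, Pell, Irby}: P→Irby 3, Q→York 2, R→Irby 3. Service 8; fixed 16; total 24.
{York, Farrow, Pell, Irby, Elton}: service 8 + fixed 34 = 42
No other subset beats 21.

Open York and Irby; minimum total cost 21.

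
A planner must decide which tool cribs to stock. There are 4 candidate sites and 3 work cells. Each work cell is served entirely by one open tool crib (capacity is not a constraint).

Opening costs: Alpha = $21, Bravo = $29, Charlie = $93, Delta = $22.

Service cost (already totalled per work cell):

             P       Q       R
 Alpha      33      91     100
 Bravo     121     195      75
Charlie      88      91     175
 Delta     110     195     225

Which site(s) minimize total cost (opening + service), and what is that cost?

Open Alpha only; minimum total cost 245.

For any fixed open set, each work cell goes to its cheapest open site; total = fixed + service.
{Alpha}: P→Alpha 33, Q→Alpha 91, R→Alpha 100. Service 224; fixed 21; total 245.
{Alpha, Bravo}: P→Alpha 33, Q→Alpha 91, R→Bravo 75. Service 199; fixed 50; total 249.
{Alpha, Delta}: service 224 + fixed 43 = 267
{Alpha, Bravo, Charlie, Delta}: service 199 + fixed 165 = 364
No other subset beats 245.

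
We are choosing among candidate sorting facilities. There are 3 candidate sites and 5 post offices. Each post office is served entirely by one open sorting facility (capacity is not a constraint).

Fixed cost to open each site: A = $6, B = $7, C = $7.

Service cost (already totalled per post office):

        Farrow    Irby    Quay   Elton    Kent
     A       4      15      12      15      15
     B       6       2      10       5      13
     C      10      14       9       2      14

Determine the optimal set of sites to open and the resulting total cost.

For any fixed open set, each post office goes to its cheapest open site; total = fixed + service.
{B}: Farrow→B 6, Irby→B 2, Quay→B 10, Elton→B 5, Kent→B 13. Service 36; fixed 7; total 43.
{B, C}: Farrow→B 6, Irby→B 2, Quay→C 9, Elton→C 2, Kent→B 13. Service 32; fixed 14; total 46.
{A, B}: service 34 + fixed 13 = 47
{A, B, C}: service 30 + fixed 20 = 50
No other subset beats 43.

Open B only; minimum total cost 43.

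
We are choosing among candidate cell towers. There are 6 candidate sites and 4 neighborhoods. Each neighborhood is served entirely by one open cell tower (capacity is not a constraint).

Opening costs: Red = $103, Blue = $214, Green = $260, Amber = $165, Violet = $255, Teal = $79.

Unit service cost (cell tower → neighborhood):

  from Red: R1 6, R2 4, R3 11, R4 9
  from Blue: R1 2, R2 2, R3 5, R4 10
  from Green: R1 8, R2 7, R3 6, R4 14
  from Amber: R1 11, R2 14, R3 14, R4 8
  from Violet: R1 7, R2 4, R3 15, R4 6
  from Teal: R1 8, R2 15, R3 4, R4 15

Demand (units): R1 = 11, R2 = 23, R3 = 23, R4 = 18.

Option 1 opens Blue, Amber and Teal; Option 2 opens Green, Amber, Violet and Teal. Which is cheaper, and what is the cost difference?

Option 1: {Blue, Amber, Teal}: R1→Blue 2·11=22, R2→Blue 2·23=46, R3→Teal 4·23=92, R4→Amber 8·18=144. Service 304; fixed 458; total 762.
Option 2: {Green, Amber, Violet, Teal}: R1→Violet 7·11=77, R2→Violet 4·23=92, R3→Teal 4·23=92, R4→Violet 6·18=108. Service 369; fixed 759; total 1128.
Difference: |762 − 1128| = 366.

Option 1 is cheaper by 366.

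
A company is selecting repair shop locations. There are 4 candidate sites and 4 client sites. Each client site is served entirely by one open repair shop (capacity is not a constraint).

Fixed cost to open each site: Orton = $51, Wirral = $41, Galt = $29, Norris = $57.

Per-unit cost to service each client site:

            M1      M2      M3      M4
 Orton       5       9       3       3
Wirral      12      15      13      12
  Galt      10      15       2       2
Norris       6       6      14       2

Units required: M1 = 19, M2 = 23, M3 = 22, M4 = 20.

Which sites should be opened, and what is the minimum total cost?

Open Galt and Norris; minimum total cost 422.

For any fixed open set, each client site goes to its cheapest open site; total = fixed + service.
{Galt, Norris}: M1→Norris 6·19=114, M2→Norris 6·23=138, M3→Galt 2·22=44, M4→Galt 2·20=40. Service 336; fixed 86; total 422.
{Orton, Norris}: service 339 + fixed 108 = 447
{Orton, Galt, Norris}: M1→Orton 5·19=95, M2→Norris 6·23=138, M3→Galt 2·22=44, M4→Galt 2·20=40. Service 317; fixed 137; total 454.
{Orton, Wirral, Galt, Norris}: M1→Orton 5·19=95, M2→Norris 6·23=138, M3→Galt 2·22=44, M4→Galt 2·20=40. Service 317; fixed 178; total 495.
(All 15 nonempty subsets were checked; Galt and Norris is lowest.)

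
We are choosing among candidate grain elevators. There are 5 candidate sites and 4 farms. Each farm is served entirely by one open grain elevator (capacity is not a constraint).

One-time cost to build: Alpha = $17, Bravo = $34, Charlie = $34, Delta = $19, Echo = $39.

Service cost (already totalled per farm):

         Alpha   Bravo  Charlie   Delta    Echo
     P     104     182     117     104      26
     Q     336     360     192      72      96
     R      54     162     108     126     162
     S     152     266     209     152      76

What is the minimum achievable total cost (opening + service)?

Minimum total cost: 303

For any fixed open set, each farm goes to its cheapest open site; total = fixed + service.
{Alpha, Delta, Echo}: P→Echo 26, Q→Delta 72, R→Alpha 54, S→Echo 76. Service 228; fixed 75; total 303.
{Alpha, Echo}: service 252 + fixed 56 = 308
{Alpha, Bravo, Delta, Echo}: service 228 + fixed 109 = 337
{Alpha, Bravo, Charlie, Delta, Echo}: P→Echo 26, Q→Delta 72, R→Alpha 54, S→Echo 76. Service 228; fixed 143; total 371.
No other subset beats 303.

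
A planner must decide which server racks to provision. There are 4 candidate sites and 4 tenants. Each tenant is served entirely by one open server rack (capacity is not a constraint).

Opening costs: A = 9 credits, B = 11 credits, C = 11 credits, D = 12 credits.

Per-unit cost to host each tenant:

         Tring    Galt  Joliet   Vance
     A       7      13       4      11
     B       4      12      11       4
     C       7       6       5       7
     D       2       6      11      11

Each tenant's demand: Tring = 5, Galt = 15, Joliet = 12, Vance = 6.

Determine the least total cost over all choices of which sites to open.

For any fixed open set, each tenant goes to its cheapest open site; total = fixed + service.
{A, B, D}: Tring→D 2·5=10, Galt→D 6·15=90, Joliet→A 4·12=48, Vance→B 4·6=24. Service 172; fixed 32; total 204.
{A, B, C}: Tring→B 4·5=20, Galt→C 6·15=90, Joliet→A 4·12=48, Vance→B 4·6=24. Service 182; fixed 31; total 213.
{A, B, C, D}: service 172 + fixed 43 = 215
{A}: Tring→A 7·5=35, Galt→A 13·15=195, Joliet→A 4·12=48, Vance→A 11·6=66. Service 344; fixed 9; total 353.
(All 15 nonempty subsets were checked; A, B and D is lowest.)

Minimum total cost: 204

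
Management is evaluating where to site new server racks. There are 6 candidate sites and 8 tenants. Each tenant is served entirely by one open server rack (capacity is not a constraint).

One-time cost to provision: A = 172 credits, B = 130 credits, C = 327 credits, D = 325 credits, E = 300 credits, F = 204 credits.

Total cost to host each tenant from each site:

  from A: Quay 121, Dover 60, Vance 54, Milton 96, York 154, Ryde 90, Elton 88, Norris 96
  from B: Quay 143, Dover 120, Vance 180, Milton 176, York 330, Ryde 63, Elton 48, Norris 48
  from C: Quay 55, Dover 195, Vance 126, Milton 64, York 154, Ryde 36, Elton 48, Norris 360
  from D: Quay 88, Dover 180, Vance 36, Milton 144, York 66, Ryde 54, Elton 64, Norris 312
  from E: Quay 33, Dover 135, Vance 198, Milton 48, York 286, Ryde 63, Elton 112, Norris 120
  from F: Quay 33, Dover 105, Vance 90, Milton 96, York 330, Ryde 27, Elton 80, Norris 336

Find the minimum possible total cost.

Minimum total cost: 931

For any fixed open set, each tenant goes to its cheapest open site; total = fixed + service.
{A}: Quay→A 121, Dover→A 60, Vance→A 54, Milton→A 96, York→A 154, Ryde→A 90, Elton→A 88, Norris→A 96. Service 759; fixed 172; total 931.
{A, B}: Quay→A 121, Dover→A 60, Vance→A 54, Milton→A 96, York→A 154, Ryde→B 63, Elton→B 48, Norris→B 48. Service 644; fixed 302; total 946.
{A, F}: service 600 + fixed 376 = 976
{A, B, C, D, E, F}: Quay→E 33, Dover→A 60, Vance→D 36, Milton→E 48, York→D 66, Ryde→F 27, Elton→B 48, Norris→B 48. Service 366; fixed 1458; total 1824.
No other subset beats 931.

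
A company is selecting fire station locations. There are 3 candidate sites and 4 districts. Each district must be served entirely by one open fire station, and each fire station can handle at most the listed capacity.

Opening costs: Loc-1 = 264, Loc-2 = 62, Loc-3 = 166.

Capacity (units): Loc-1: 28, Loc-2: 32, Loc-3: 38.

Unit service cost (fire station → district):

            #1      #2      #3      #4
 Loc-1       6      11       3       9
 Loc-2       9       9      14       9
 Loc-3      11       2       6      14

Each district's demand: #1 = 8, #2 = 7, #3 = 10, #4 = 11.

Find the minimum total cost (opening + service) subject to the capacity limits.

Open {Loc-2, Loc-3}: #1→Loc-2 9·8=72, #2→Loc-3 2·7=14, #3→Loc-3 6·10=60, #4→Loc-2 9·11=99.
Loads: Loc-2 carries 19/32, Loc-3 carries 17/38. Service 245; fixed 228; total 473.
Next best feasible plan costs 482.

Minimum total cost: 473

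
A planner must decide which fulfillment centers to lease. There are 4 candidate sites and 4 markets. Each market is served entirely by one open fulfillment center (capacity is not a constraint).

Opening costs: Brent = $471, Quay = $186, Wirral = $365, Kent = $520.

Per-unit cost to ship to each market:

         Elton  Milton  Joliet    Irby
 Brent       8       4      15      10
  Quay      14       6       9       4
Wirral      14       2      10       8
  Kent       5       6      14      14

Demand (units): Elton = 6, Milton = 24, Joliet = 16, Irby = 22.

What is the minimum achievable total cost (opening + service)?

For any fixed open set, each market goes to its cheapest open site; total = fixed + service.
{Quay}: Elton→Quay 14·6=84, Milton→Quay 6·24=144, Joliet→Quay 9·16=144, Irby→Quay 4·22=88. Service 460; fixed 186; total 646.
{Wirral}: Elton→Wirral 14·6=84, Milton→Wirral 2·24=48, Joliet→Wirral 10·16=160, Irby→Wirral 8·22=176. Service 468; fixed 365; total 833.
{Quay, Wirral}: service 364 + fixed 551 = 915
{Brent, Quay, Wirral, Kent}: service 310 + fixed 1542 = 1852
No other subset beats 646.

Minimum total cost: 646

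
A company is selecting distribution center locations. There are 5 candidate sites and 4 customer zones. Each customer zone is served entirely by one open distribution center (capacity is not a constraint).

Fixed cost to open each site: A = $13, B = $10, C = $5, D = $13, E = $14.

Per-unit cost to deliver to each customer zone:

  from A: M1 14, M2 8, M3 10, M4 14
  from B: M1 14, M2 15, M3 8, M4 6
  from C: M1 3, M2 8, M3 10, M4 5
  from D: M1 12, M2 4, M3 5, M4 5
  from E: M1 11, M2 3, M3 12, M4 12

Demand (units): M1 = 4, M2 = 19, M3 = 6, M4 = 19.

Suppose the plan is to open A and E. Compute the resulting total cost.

Each customer zone is assigned to its cheapest site among the open ones.
{A, E}: M1→E 11·4=44, M2→E 3·19=57, M3→A 10·6=60, M4→E 12·19=228. Service 389; fixed 27; total 416.

Total cost: 416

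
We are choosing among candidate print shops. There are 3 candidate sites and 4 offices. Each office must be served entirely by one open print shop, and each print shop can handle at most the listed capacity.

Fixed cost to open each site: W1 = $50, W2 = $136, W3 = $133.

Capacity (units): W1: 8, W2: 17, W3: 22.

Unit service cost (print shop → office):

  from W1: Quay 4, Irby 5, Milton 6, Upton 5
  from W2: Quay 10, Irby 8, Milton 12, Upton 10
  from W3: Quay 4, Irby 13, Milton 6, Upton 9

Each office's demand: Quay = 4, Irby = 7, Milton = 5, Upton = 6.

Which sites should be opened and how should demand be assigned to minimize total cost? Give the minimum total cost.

Open {W1, W3}: Quay→W3 4·4=16, Irby→W1 5·7=35, Milton→W3 6·5=30, Upton→W3 9·6=54.
Loads: W1 carries 7/8, W3 carries 15/22. Service 135; fixed 183; total 318.
Next best feasible plan costs 324.

Minimum total cost: 318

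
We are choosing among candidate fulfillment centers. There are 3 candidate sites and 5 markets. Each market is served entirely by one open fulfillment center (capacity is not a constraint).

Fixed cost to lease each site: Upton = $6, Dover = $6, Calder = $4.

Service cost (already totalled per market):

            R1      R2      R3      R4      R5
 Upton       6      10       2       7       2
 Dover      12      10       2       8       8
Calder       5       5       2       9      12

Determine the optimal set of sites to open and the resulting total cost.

For any fixed open set, each market goes to its cheapest open site; total = fixed + service.
{Upton, Calder}: R1→Calder 5, R2→Calder 5, R3→Upton 2, R4→Upton 7, R5→Upton 2. Service 21; fixed 10; total 31.
{Upton}: R1→Upton 6, R2→Upton 10, R3→Upton 2, R4→Upton 7, R5→Upton 2. Service 27; fixed 6; total 33.
{Upton, Dover, Calder}: service 21 + fixed 16 = 37
{Calder}: service 33 + fixed 4 = 37
No other subset beats 31.

Open Upton and Calder; minimum total cost 31.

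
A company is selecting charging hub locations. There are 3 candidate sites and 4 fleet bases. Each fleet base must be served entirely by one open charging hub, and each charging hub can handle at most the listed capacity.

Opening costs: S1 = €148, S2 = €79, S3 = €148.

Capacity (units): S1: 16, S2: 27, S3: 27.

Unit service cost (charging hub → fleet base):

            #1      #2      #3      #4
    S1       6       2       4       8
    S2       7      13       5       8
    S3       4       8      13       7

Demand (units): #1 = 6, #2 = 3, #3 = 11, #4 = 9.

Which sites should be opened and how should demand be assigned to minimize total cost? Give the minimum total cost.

Open {S1, S2}: #1→S2 7·6=42, #2→S1 2·3=6, #3→S1 4·11=44, #4→S2 8·9=72.
Loads: S1 carries 14/16, S2 carries 15/27. Service 164; fixed 227; total 391.
Next best feasible plan costs 393.

Minimum total cost: 391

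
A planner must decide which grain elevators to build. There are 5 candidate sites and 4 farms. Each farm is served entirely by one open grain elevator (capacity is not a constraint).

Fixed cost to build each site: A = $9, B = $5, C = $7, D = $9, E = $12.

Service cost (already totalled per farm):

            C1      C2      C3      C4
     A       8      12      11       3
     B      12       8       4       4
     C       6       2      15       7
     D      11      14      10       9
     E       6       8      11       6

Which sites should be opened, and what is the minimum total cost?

Open B and C; minimum total cost 28.

For any fixed open set, each farm goes to its cheapest open site; total = fixed + service.
{B, C}: C1→C 6, C2→C 2, C3→B 4, C4→B 4. Service 16; fixed 12; total 28.
{B}: C1→B 12, C2→B 8, C3→B 4, C4→B 4. Service 28; fixed 5; total 33.
{A, B, C}: service 15 + fixed 21 = 36
{A, B, C, D, E}: C1→C 6, C2→C 2, C3→B 4, C4→A 3. Service 15; fixed 42; total 57.
No other subset beats 28.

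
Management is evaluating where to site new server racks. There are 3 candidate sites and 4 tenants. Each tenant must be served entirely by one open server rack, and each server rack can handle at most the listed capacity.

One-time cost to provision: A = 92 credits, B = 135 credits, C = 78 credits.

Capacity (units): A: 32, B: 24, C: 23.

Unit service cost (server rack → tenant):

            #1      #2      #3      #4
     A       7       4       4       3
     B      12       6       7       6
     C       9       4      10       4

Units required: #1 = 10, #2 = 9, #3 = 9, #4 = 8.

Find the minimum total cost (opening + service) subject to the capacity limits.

Minimum total cost: 336

Open {A, C}: #1→A 7·10=70, #2→C 4·9=36, #3→A 4·9=36, #4→A 3·8=24.
Loads: A carries 27/32, C carries 9/23. Service 166; fixed 170; total 336.
Next best feasible plan costs 344.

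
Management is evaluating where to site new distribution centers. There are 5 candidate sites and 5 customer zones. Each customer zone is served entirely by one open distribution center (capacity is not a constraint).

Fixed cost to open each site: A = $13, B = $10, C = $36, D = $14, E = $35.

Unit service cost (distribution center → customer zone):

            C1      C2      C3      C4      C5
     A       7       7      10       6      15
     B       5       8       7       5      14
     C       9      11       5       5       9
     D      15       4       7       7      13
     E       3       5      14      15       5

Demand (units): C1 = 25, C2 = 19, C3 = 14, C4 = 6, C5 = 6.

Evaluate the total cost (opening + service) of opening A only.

Each customer zone is assigned to its cheapest site among the open ones.
{A}: C1→A 7·25=175, C2→A 7·19=133, C3→A 10·14=140, C4→A 6·6=36, C5→A 15·6=90. Service 574; fixed 13; total 587.

Total cost: 587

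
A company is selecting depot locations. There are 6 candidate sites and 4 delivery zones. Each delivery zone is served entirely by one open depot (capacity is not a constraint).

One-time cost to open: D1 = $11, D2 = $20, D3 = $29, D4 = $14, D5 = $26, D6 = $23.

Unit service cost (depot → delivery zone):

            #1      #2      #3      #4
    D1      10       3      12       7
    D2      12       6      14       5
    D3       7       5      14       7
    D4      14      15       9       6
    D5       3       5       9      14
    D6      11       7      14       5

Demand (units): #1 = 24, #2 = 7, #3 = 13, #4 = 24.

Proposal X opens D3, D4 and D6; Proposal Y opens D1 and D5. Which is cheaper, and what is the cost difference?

Proposal Y is cheaper by 91.

Proposal X: {D3, D4, D6}: #1→D3 7·24=168, #2→D3 5·7=35, #3→D4 9·13=117, #4→D6 5·24=120. Service 440; fixed 66; total 506.
Proposal Y: {D1, D5}: #1→D5 3·24=72, #2→D1 3·7=21, #3→D5 9·13=117, #4→D1 7·24=168. Service 378; fixed 37; total 415.
Difference: |506 − 415| = 91.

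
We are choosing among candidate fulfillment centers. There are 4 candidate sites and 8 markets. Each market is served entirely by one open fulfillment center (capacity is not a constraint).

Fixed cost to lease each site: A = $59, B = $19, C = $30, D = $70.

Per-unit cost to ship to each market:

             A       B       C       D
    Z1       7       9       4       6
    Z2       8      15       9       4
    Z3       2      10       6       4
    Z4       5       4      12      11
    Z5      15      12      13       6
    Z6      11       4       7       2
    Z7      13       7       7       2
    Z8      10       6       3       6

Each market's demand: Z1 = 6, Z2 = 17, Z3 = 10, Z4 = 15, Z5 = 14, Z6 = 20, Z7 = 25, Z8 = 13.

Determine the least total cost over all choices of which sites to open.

For any fixed open set, each market goes to its cheapest open site; total = fixed + service.
{B, C, D}: Z1→C 4·6=24, Z2→D 4·17=68, Z3→D 4·10=40, Z4→B 4·15=60, Z5→D 6·14=84, Z6→D 2·20=40, Z7→D 2·25=50, Z8→C 3·13=39. Service 405; fixed 119; total 524.
{B, D}: Z1→D 6·6=36, Z2→D 4·17=68, Z3→D 4·10=40, Z4→B 4·15=60, Z5→D 6·14=84, Z6→D 2·20=40, Z7→D 2·25=50, Z8→B 6·13=78. Service 456; fixed 89; total 545.
{A, C, D}: Z1→C 4·6=24, Z2→D 4·17=68, Z3→A 2·10=20, Z4→A 5·15=75, Z5→D 6·14=84, Z6→D 2·20=40, Z7→D 2·25=50, Z8→C 3·13=39. Service 400; fixed 159; total 559.
{A, B, C, D}: Z1→C 4·6=24, Z2→D 4·17=68, Z3→A 2·10=20, Z4→B 4·15=60, Z5→D 6·14=84, Z6→D 2·20=40, Z7→D 2·25=50, Z8→C 3·13=39. Service 385; fixed 178; total 563.
(All 15 nonempty subsets were checked; B, C and D is lowest.)

Minimum total cost: 524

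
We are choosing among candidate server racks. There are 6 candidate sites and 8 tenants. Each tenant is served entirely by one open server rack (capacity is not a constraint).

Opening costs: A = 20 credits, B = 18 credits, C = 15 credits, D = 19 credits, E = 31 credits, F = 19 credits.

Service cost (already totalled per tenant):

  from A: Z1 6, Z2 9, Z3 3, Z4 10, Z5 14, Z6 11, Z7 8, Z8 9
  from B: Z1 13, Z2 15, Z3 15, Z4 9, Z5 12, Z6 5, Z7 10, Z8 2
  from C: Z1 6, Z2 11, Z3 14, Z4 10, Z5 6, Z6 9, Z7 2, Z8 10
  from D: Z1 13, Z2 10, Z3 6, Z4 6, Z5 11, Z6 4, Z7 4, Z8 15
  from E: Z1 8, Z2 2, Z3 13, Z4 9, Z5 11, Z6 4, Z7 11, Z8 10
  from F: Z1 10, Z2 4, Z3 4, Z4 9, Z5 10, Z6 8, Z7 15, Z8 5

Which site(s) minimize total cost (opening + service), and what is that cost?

For any fixed open set, each tenant goes to its cheapest open site; total = fixed + service.
{C, F}: Z1→C 6, Z2→F 4, Z3→F 4, Z4→F 9, Z5→C 6, Z6→F 8, Z7→C 2, Z8→F 5. Service 44; fixed 34; total 78.
{C}: Z1→C 6, Z2→C 11, Z3→C 14, Z4→C 10, Z5→C 6, Z6→C 9, Z7→C 2, Z8→C 10. Service 68; fixed 15; total 83.
{C, D}: service 50 + fixed 34 = 84
{A, B, C, D, E, F}: service 31 + fixed 122 = 153
No other subset beats 78.

Open C and F; minimum total cost 78.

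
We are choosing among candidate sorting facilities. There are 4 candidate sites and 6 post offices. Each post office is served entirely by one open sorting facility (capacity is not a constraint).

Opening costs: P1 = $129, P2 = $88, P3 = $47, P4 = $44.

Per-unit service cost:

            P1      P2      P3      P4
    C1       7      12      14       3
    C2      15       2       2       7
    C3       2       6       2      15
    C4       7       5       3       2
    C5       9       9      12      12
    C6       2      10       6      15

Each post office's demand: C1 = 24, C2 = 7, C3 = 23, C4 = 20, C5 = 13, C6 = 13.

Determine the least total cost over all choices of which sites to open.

For any fixed open set, each post office goes to its cheapest open site; total = fixed + service.
{P3, P4}: C1→P4 3·24=72, C2→P3 2·7=14, C3→P3 2·23=46, C4→P4 2·20=40, C5→P3 12·13=156, C6→P3 6·13=78. Service 406; fixed 91; total 497.
{P1, P4}: service 350 + fixed 173 = 523
{P1, P3, P4}: C1→P4 3·24=72, C2→P3 2·7=14, C3→P1 2·23=46, C4→P4 2·20=40, C5→P1 9·13=117, C6→P1 2·13=26. Service 315; fixed 220; total 535.
{P1, P2, P3, P4}: service 315 + fixed 308 = 623
No other subset beats 497.

Minimum total cost: 497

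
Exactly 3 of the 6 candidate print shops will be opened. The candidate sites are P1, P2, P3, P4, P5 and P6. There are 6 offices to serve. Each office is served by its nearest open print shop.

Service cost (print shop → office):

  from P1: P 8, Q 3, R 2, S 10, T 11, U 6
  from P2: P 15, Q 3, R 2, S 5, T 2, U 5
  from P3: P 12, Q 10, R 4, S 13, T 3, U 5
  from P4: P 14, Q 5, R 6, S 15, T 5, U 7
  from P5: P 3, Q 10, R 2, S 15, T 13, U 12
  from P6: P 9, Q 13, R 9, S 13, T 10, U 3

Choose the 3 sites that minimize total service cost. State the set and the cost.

With exactly 3 open, each office uses its cheapest among the chosen.
{P2, P5, P6}: P→P5 3, Q→P2 3, R→P2 2, S→P2 5, T→P2 2, U→P6 3. Service cost 18.
{P1, P2, P5}: service cost 20
{P2, P3, P5}: service cost 20
Among all 20 size-3 choices, {P2, P5, P6} is lowest.

Choose P2, P5 and P6; total service cost 18.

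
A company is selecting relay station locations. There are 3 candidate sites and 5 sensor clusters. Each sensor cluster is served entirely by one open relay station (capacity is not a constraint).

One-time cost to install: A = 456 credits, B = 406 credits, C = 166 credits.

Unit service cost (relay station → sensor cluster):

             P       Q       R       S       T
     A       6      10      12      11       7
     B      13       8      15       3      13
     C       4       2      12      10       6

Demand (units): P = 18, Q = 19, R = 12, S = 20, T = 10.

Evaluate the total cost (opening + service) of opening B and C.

Total cost: 946

Each sensor cluster is assigned to its cheapest site among the open ones.
{B, C}: P→C 4·18=72, Q→C 2·19=38, R→C 12·12=144, S→B 3·20=60, T→C 6·10=60. Service 374; fixed 572; total 946.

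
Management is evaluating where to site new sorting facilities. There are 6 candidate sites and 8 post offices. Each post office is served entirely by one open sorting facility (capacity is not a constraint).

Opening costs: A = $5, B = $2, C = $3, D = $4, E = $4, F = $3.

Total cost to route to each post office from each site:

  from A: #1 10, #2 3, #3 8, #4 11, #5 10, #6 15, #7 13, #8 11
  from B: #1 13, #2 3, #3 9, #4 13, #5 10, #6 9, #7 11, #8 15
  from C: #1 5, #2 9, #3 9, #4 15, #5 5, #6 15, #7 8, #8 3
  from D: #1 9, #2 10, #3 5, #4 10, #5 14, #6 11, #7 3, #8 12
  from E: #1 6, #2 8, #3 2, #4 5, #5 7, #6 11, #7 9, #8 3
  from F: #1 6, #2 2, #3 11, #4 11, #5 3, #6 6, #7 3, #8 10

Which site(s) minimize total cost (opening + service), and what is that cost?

For any fixed open set, each post office goes to its cheapest open site; total = fixed + service.
{E, F}: #1→E 6, #2→F 2, #3→E 2, #4→E 5, #5→F 3, #6→F 6, #7→F 3, #8→E 3. Service 30; fixed 7; total 37.
{B, E, F}: #1→E 6, #2→F 2, #3→E 2, #4→E 5, #5→F 3, #6→F 6, #7→F 3, #8→E 3. Service 30; fixed 9; total 39.
{C, E, F}: #1→C 5, #2→F 2, #3→E 2, #4→E 5, #5→F 3, #6→F 6, #7→F 3, #8→C 3. Service 29; fixed 10; total 39.
{A, B, C, D, E, F}: service 29 + fixed 21 = 50
No other subset beats 37.

Open E and F; minimum total cost 37.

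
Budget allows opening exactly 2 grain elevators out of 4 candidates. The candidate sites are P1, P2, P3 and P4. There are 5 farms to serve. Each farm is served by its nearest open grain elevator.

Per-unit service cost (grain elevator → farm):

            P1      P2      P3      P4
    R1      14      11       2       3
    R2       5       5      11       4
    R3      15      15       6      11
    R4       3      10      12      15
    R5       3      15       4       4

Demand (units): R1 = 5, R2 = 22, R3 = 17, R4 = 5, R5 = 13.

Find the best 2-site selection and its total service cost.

With exactly 2 open, each farm uses its cheapest among the chosen.
{P1, P3}: R1→P3 2·5=10, R2→P1 5·22=110, R3→P3 6·17=102, R4→P1 3·5=15, R5→P1 3·13=39. Service cost 276.
{P3, P4}: service cost 312
{P2, P3}: service cost 324
Among all 6 size-2 choices, {P1, P3} is lowest.

Choose P1 and P3; total service cost 276.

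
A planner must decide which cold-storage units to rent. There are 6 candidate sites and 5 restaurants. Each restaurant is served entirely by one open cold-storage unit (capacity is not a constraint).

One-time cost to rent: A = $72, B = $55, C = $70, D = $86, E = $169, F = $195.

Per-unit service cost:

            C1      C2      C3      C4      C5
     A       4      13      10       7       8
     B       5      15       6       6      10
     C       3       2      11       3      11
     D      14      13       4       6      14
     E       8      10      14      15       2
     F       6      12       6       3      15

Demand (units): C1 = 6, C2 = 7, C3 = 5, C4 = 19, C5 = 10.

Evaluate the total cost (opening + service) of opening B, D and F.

Total cost: 627

Each restaurant is assigned to its cheapest site among the open ones.
{B, D, F}: C1→B 5·6=30, C2→F 12·7=84, C3→D 4·5=20, C4→F 3·19=57, C5→B 10·10=100. Service 291; fixed 336; total 627.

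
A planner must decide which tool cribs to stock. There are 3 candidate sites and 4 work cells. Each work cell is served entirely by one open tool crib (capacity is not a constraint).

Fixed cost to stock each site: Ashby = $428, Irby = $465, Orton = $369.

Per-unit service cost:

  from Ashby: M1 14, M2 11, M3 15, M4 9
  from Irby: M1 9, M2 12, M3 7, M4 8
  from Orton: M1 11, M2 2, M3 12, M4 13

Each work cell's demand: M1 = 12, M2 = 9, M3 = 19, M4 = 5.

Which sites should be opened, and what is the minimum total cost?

Open Orton only; minimum total cost 812.

For any fixed open set, each work cell goes to its cheapest open site; total = fixed + service.
{Orton}: M1→Orton 11·12=132, M2→Orton 2·9=18, M3→Orton 12·19=228, M4→Orton 13·5=65. Service 443; fixed 369; total 812.
{Irby}: M1→Irby 9·12=108, M2→Irby 12·9=108, M3→Irby 7·19=133, M4→Irby 8·5=40. Service 389; fixed 465; total 854.
{Ashby}: service 597 + fixed 428 = 1025
{Ashby, Irby, Orton}: M1→Irby 9·12=108, M2→Orton 2·9=18, M3→Irby 7·19=133, M4→Irby 8·5=40. Service 299; fixed 1262; total 1561.
No other subset beats 812.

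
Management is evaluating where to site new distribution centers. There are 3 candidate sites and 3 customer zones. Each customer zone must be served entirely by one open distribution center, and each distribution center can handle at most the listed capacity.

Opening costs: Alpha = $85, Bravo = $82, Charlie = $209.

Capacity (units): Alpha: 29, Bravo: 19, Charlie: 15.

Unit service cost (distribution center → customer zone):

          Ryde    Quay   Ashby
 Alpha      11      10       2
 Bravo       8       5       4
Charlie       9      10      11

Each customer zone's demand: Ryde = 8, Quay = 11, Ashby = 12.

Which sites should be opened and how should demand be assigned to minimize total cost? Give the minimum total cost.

Open {Alpha, Bravo}: Ryde→Bravo 8·8=64, Quay→Bravo 5·11=55, Ashby→Alpha 2·12=24.
Loads: Alpha carries 12/29, Bravo carries 19/19. Service 143; fixed 167; total 310.
Next best feasible plan costs 334.

Minimum total cost: 310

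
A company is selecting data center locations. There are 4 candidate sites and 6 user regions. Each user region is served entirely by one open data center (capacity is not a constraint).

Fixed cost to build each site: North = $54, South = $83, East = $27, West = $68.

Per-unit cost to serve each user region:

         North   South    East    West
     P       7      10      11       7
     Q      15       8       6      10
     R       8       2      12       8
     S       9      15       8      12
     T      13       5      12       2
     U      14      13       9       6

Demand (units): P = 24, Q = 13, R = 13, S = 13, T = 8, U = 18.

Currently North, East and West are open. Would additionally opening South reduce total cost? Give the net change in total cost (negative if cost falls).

Current service cost with {North, East, West}: 578.
Adding South: each user region re-picks its cheapest; new service cost 500, saving 78.
Extra fixed cost: 83. Net change = 83 − 78 = 5.
(Totals: 727 → 732.)

No — net change +5 (cost rises by 5).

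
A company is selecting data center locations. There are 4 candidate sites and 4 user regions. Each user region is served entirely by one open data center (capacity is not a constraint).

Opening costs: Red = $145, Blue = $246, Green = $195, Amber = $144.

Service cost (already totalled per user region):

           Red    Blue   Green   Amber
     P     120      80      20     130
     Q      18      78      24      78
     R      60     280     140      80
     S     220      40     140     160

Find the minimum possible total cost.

Minimum total cost: 519

For any fixed open set, each user region goes to its cheapest open site; total = fixed + service.
{Green}: P→Green 20, Q→Green 24, R→Green 140, S→Green 140. Service 324; fixed 195; total 519.
{Red}: service 418 + fixed 145 = 563
{Red, Green}: service 238 + fixed 340 = 578
{Red, Blue, Green, Amber}: service 138 + fixed 730 = 868
No other subset beats 519.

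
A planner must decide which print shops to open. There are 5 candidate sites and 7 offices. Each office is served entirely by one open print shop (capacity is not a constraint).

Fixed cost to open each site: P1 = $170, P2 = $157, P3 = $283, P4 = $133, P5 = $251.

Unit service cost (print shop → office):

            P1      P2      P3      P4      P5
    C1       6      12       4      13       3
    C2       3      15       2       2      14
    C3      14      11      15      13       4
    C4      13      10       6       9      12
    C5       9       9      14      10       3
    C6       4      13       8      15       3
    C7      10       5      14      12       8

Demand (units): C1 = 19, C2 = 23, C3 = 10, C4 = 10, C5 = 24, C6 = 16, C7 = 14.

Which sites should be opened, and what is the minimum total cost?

Open P4 and P5; minimum total cost 849.

For any fixed open set, each office goes to its cheapest open site; total = fixed + service.
{P4, P5}: C1→P5 3·19=57, C2→P4 2·23=46, C3→P5 4·10=40, C4→P4 9·10=90, C5→P5 3·24=72, C6→P5 3·16=48, C7→P5 8·14=112. Service 465; fixed 384; total 849.
{P1, P5}: service 518 + fixed 421 = 939
{P2, P4, P5}: C1→P5 3·19=57, C2→P4 2·23=46, C3→P5 4·10=40, C4→P4 9·10=90, C5→P5 3·24=72, C6→P5 3·16=48, C7→P2 5·14=70. Service 423; fixed 541; total 964.
{P1, P2, P3, P4, P5}: service 393 + fixed 994 = 1387
No other subset beats 849.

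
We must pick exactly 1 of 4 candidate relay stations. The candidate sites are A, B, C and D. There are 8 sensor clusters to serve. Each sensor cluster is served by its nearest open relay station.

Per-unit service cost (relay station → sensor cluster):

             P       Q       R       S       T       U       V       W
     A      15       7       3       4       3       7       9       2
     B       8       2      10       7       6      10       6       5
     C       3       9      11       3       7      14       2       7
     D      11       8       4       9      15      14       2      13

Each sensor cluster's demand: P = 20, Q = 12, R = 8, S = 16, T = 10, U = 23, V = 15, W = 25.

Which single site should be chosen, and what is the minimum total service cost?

With exactly 1 open, each sensor cluster uses its cheapest among the chosen.
{A}: P→A 15·20=300, Q→A 7·12=84, R→A 3·8=24, S→A 4·16=64, T→A 3·10=30, U→A 7·23=161, V→A 9·15=135, W→A 2·25=50. Service cost 848.
{B}: service cost 881
{C}: service cost 901
Among all 4 size-1 choices, {A} is lowest.

Choose A only; total service cost 848.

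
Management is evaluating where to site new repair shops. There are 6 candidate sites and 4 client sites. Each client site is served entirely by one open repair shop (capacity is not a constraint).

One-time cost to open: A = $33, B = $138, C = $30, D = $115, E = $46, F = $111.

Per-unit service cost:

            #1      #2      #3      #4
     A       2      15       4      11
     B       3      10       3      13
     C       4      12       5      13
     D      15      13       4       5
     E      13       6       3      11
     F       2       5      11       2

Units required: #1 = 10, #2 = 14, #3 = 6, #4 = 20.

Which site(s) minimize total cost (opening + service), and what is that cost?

Open A and F; minimum total cost 298.

For any fixed open set, each client site goes to its cheapest open site; total = fixed + service.
{A, F}: #1→A 2·10=20, #2→F 5·14=70, #3→A 4·6=24, #4→F 2·20=40. Service 154; fixed 144; total 298.
{C, F}: service 160 + fixed 141 = 301
{E, F}: service 148 + fixed 157 = 305
{A, B, C, D, E, F}: service 148 + fixed 473 = 621
No other subset beats 298.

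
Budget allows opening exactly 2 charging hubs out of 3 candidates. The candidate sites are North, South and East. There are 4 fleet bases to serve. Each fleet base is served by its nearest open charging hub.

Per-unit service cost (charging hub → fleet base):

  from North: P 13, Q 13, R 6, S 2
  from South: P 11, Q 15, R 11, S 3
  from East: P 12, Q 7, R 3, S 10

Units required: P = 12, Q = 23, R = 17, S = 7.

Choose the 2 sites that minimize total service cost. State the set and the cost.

With exactly 2 open, each fleet base uses its cheapest among the chosen.
{South, East}: P→South 11·12=132, Q→East 7·23=161, R→East 3·17=51, S→South 3·7=21. Service cost 365.
{North, East}: service cost 370
{North, South}: service cost 547
Among all 3 size-2 choices, {South, East} is lowest.

Choose South and East; total service cost 365.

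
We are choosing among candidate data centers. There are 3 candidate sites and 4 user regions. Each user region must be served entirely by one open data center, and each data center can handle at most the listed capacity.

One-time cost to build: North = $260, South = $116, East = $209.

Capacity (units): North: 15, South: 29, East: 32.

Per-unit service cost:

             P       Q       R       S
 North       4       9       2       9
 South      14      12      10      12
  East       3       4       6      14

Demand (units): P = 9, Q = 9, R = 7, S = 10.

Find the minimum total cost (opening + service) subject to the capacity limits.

Minimum total cost: 550

Open {South, East}: P→East 3·9=27, Q→East 4·9=36, R→East 6·7=42, S→South 12·10=120.
Loads: South carries 10/29, East carries 25/32. Service 225; fixed 325; total 550.
Next best feasible plan costs 578.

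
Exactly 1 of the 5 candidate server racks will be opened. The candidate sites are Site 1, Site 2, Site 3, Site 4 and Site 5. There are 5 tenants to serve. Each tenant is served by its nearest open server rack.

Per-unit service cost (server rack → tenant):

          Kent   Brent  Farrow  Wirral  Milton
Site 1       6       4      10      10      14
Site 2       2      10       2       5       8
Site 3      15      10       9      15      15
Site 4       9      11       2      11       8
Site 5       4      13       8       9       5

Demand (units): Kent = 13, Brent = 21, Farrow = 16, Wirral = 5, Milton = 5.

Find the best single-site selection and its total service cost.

With exactly 1 open, each tenant uses its cheapest among the chosen.
{Site 2}: Kent→Site 2 2·13=26, Brent→Site 2 10·21=210, Farrow→Site 2 2·16=32, Wirral→Site 2 5·5=25, Milton→Site 2 8·5=40. Service cost 333.
{Site 1}: service cost 442
{Site 4}: service cost 475
Among all 5 size-1 choices, {Site 2} is lowest.

Choose Site 2 only; total service cost 333.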